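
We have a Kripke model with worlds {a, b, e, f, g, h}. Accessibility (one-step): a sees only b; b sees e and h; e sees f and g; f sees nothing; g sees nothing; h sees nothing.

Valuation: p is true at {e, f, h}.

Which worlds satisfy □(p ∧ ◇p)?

{f, g, h}

a: successors {b}; p ∧ ◇p there: b:F. ✗
b: successors {e, h}; p ∧ ◇p there: e:T, h:F. ✗
e: successors {f, g}; p ∧ ◇p there: f:F, g:F. ✗
f: no successors, so □(p ∧ ◇p) holds vacuously. ✓
g: no successors, so □(p ∧ ◇p) holds vacuously. ✓
h: no successors, so □(p ∧ ◇p) holds vacuously. ✓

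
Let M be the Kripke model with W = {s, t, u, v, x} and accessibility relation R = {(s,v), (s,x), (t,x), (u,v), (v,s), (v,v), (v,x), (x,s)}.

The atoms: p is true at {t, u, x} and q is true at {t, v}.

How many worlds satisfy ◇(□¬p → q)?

4

s: successors {v, x}; □¬p → q there: v:T, x:F. ✓
t: successors {x}; □¬p → q there: x:F. ✗
u: successors {v}; □¬p → q there: v:T. ✓
v: successors {s, v, x}; □¬p → q there: s:T, v:T, x:F. ✓
x: successors {s}; □¬p → q there: s:T. ✓
Satisfying worlds: {s, u, v, x}.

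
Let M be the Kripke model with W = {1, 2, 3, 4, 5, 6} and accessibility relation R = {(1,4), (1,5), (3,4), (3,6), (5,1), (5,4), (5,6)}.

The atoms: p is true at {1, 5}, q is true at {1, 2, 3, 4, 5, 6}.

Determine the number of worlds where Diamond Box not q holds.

3

1: successors {4, 5}; Box not q there: 4:T, 5:F. ✓
2: no successors, so Diamond Box not q fails. ✗
3: successors {4, 6}; Box not q there: 4:T, 6:T. ✓
4: no successors, so Diamond Box not q fails. ✗
5: successors {1, 4, 6}; Box not q there: 1:F, 4:T, 6:T. ✓
6: no successors, so Diamond Box not q fails. ✗
Satisfying worlds: {1, 3, 5}.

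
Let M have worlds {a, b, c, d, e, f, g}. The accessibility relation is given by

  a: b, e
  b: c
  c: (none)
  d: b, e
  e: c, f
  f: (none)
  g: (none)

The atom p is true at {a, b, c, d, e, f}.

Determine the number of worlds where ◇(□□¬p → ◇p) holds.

a: successors {b, e}; □□¬p → ◇p there: b:T, e:T. ✓
b: successors {c}; □□¬p → ◇p there: c:F. ✗
c: no successors, so ◇(□□¬p → ◇p) fails. ✗
d: successors {b, e}; □□¬p → ◇p there: b:T, e:T. ✓
e: successors {c, f}; □□¬p → ◇p there: c:F, f:F. ✗
f: no successors, so ◇(□□¬p → ◇p) fails. ✗
g: no successors, so ◇(□□¬p → ◇p) fails. ✗
Satisfying worlds: {a, d}.

2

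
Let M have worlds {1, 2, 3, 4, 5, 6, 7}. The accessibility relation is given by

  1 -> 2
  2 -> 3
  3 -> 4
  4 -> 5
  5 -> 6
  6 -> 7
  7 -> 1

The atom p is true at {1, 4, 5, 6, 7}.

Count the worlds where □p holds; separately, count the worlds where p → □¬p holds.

5 and 3

For □p:
1: successors {2}; p there: 2:F. ✗
2: successors {3}; p there: 3:F. ✗
3: successors {4}; p there: 4:T. ✓
4: successors {5}; p there: 5:T. ✓
5: successors {6}; p there: 6:T. ✓
6: successors {7}; p there: 7:T. ✓
7: successors {1}; p there: 1:T. ✓
— 5 worlds.
For p → □¬p:
1: p is T, □¬p is T. ✓
2: p is F, □¬p is T. ✓
3: p is F, □¬p is F. ✓
4: p is T, □¬p is F. ✗
5: p is T, □¬p is F. ✗
6: p is T, □¬p is F. ✗
7: p is T, □¬p is F. ✗
— 3 worlds.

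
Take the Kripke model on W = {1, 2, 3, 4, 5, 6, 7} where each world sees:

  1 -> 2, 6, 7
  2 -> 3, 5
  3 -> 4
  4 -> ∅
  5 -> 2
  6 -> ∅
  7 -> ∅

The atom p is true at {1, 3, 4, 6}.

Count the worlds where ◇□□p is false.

4

1: successors {2, 6, 7}; □□p there: 2:F, 6:T, 7:T. ✓
2: successors {3, 5}; □□p there: 3:T, 5:F. ✓
3: successors {4}; □□p there: 4:T. ✓
4: no successors, so ◇□□p fails. ✗
5: successors {2}; □□p there: 2:F. ✗
6: no successors, so ◇□□p fails. ✗
7: no successors, so ◇□□p fails. ✗
Satisfying worlds: {1, 2, 3}.
So ◇□□p fails at the other 4 worlds.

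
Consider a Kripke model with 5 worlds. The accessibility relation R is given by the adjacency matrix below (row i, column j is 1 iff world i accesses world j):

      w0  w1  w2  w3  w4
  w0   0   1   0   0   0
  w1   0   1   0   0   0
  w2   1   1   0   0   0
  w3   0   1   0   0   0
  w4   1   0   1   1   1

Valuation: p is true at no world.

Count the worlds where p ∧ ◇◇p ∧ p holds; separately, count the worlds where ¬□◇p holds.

For p ∧ ◇◇p ∧ p:
w0: p ∧ ◇◇p is F, p is F. ✗
w1: p ∧ ◇◇p is F, p is F. ✗
w2: p ∧ ◇◇p is F, p is F. ✗
w3: p ∧ ◇◇p is F, p is F. ✗
w4: p ∧ ◇◇p is F, p is F. ✗
— 0 worlds.
For ¬□◇p:
w0: □◇p is F. ✓
w1: □◇p is F. ✓
w2: □◇p is F. ✓
w3: □◇p is F. ✓
w4: □◇p is F. ✓
— 5 worlds.

0 and 5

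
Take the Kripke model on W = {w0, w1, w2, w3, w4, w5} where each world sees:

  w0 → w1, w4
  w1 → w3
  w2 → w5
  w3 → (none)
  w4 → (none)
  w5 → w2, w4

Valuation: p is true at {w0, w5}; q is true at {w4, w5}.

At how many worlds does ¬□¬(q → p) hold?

w0: □¬(q → p) is F. ✓
w1: □¬(q → p) is F. ✓
w2: □¬(q → p) is F. ✓
w3: □¬(q → p) is T. ✗
w4: □¬(q → p) is T. ✗
w5: □¬(q → p) is F. ✓
Satisfying worlds: {w0, w1, w2, w5}.

4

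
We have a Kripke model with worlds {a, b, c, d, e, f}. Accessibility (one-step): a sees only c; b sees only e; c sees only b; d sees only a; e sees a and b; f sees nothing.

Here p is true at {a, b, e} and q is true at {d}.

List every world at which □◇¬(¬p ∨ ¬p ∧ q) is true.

{a, b, c, f}

a: successors {c}; ◇¬(¬p ∨ ¬p ∧ q) there: c:T. ✓
b: successors {e}; ◇¬(¬p ∨ ¬p ∧ q) there: e:T. ✓
c: successors {b}; ◇¬(¬p ∨ ¬p ∧ q) there: b:T. ✓
d: successors {a}; ◇¬(¬p ∨ ¬p ∧ q) there: a:F. ✗
e: successors {a, b}; ◇¬(¬p ∨ ¬p ∧ q) there: a:F, b:T. ✗
f: no successors, so □◇¬(¬p ∨ ¬p ∧ q) holds vacuously. ✓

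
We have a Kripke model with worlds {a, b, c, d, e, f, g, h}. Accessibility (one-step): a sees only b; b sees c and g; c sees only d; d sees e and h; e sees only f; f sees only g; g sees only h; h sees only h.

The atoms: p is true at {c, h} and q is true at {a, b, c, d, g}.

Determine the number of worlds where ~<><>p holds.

1

a: <><>p is T. ✗
b: <><>p is T. ✗
c: <><>p is T. ✗
d: <><>p is T. ✗
e: <><>p is F. ✓
f: <><>p is T. ✗
g: <><>p is T. ✗
h: <><>p is T. ✗
Satisfying worlds: {e}.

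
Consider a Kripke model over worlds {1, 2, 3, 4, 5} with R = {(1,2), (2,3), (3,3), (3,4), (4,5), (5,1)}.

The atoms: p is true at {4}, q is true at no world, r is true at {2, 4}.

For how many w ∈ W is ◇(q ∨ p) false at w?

1: successors {2}; q ∨ p there: 2:F. ✗
2: successors {3}; q ∨ p there: 3:F. ✗
3: successors {3, 4}; q ∨ p there: 3:F, 4:T. ✓
4: successors {5}; q ∨ p there: 5:F. ✗
5: successors {1}; q ∨ p there: 1:F. ✗
Satisfying worlds: {3}.
So ◇(q ∨ p) fails at the other 4 worlds.

4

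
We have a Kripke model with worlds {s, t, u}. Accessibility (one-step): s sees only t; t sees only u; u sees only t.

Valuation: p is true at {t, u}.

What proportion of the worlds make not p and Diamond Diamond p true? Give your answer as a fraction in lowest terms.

s: not p is T, Diamond Diamond p is T. ✓
t: not p is F, Diamond Diamond p is T. ✗
u: not p is F, Diamond Diamond p is T. ✗
That's 1 of 3 worlds, so 1/3.

1/3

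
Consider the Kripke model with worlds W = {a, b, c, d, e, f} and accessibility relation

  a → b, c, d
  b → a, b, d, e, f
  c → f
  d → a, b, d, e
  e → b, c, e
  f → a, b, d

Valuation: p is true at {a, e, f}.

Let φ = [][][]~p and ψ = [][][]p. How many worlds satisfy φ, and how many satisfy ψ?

For [][][]~p:
a: successors {b, c, d}; [][]~p there: b:F, c:F, d:F. ✗
b: successors {a, b, d, e, f}; [][]~p there: a:F, b:F, d:F, e:F, f:F. ✗
c: successors {f}; [][]~p there: f:F. ✗
d: successors {a, b, d, e}; [][]~p there: a:F, b:F, d:F, e:F. ✗
e: successors {b, c, e}; [][]~p there: b:F, c:F, e:F. ✗
f: successors {a, b, d}; [][]~p there: a:F, b:F, d:F. ✗
— 0 worlds.
For [][][]p:
a: successors {b, c, d}; [][]p there: b:F, c:F, d:F. ✗
b: successors {a, b, d, e, f}; [][]p there: a:F, b:F, d:F, e:F, f:F. ✗
c: successors {f}; [][]p there: f:F. ✗
d: successors {a, b, d, e}; [][]p there: a:F, b:F, d:F, e:F. ✗
e: successors {b, c, e}; [][]p there: b:F, c:F, e:F. ✗
f: successors {a, b, d}; [][]p there: a:F, b:F, d:F. ✗
— 0 worlds.

0 and 0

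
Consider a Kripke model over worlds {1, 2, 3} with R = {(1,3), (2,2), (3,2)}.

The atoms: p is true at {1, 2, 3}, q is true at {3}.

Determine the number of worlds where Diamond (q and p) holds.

1: successors {3}; q and p there: 3:T. ✓
2: successors {2}; q and p there: 2:F. ✗
3: successors {2}; q and p there: 2:F. ✗
Satisfying worlds: {1}.

1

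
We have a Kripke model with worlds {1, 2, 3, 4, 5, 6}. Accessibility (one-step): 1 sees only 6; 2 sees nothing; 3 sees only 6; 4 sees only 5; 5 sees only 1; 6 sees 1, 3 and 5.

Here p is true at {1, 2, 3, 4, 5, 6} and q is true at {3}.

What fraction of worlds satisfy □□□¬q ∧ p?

2/3

1: □□□¬q is T, p is T. ✓
2: □□□¬q is T, p is T. ✓
3: □□□¬q is T, p is T. ✓
4: □□□¬q is T, p is T. ✓
5: □□□¬q is F, p is T. ✗
6: □□□¬q is F, p is T. ✗
That's 4 of 6 worlds, so 4/6 = 2/3.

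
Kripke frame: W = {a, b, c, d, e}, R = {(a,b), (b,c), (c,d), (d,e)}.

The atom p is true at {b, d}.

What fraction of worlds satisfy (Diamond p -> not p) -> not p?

3/5

a: Diamond p -> not p is T, not p is T. ✓
b: Diamond p -> not p is T, not p is F. ✗
c: Diamond p -> not p is T, not p is T. ✓
d: Diamond p -> not p is T, not p is F. ✗
e: Diamond p -> not p is T, not p is T. ✓
That's 3 of 5 worlds, so 3/5.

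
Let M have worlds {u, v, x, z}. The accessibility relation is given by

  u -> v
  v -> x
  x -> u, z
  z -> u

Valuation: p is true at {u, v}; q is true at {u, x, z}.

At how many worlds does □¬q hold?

u: successors {v}; ¬q there: v:T. ✓
v: successors {x}; ¬q there: x:F. ✗
x: successors {u, z}; ¬q there: u:F, z:F. ✗
z: successors {u}; ¬q there: u:F. ✗
Satisfying worlds: {u}.

1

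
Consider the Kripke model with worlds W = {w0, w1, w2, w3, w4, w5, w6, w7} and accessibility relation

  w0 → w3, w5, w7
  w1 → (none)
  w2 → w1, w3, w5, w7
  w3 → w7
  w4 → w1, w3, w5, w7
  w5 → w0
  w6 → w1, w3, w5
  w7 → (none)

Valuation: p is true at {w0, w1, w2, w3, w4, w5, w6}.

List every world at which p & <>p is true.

w0: p is T, <>p is T. ✓
w1: p is T, <>p is F. ✗
w2: p is T, <>p is T. ✓
w3: p is T, <>p is F. ✗
w4: p is T, <>p is T. ✓
w5: p is T, <>p is T. ✓
w6: p is T, <>p is T. ✓
w7: p is F, <>p is F. ✗

{w0, w2, w4, w5, w6}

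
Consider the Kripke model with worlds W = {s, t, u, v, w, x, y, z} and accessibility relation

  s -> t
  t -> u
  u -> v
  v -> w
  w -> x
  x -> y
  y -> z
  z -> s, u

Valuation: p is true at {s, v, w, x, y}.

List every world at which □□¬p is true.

s: successors {t}; □¬p there: t:T. ✓
t: successors {u}; □¬p there: u:F. ✗
u: successors {v}; □¬p there: v:F. ✗
v: successors {w}; □¬p there: w:F. ✗
w: successors {x}; □¬p there: x:F. ✗
x: successors {y}; □¬p there: y:T. ✓
y: successors {z}; □¬p there: z:F. ✗
z: successors {s, u}; □¬p there: s:T, u:F. ✗

{s, x}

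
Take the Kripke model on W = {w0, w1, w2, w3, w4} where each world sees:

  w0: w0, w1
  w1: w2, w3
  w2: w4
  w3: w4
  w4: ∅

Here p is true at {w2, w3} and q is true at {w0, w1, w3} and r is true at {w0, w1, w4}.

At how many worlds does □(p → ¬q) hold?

w0: successors {w0, w1}; p → ¬q there: w0:T, w1:T. ✓
w1: successors {w2, w3}; p → ¬q there: w2:T, w3:F. ✗
w2: successors {w4}; p → ¬q there: w4:T. ✓
w3: successors {w4}; p → ¬q there: w4:T. ✓
w4: no successors, so □(p → ¬q) holds vacuously. ✓
Satisfying worlds: {w0, w2, w3, w4}.

4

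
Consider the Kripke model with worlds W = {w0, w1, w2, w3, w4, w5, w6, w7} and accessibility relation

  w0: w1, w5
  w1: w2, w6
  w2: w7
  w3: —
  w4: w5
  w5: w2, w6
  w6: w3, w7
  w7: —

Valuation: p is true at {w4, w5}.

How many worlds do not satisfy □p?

5

w0: successors {w1, w5}; p there: w1:F, w5:T. ✗
w1: successors {w2, w6}; p there: w2:F, w6:F. ✗
w2: successors {w7}; p there: w7:F. ✗
w3: no successors, so □p holds vacuously. ✓
w4: successors {w5}; p there: w5:T. ✓
w5: successors {w2, w6}; p there: w2:F, w6:F. ✗
w6: successors {w3, w7}; p there: w3:F, w7:F. ✗
w7: no successors, so □p holds vacuously. ✓
Satisfying worlds: {w3, w4, w7}.
So □p fails at the other 5 worlds.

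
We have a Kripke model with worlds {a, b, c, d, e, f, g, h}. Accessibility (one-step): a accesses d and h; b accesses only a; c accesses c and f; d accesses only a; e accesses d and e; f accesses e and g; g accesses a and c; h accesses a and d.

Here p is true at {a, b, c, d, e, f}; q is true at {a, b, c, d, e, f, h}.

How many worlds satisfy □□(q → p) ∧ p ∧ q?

4

a: □□(q → p) is T, p ∧ q is T. ✓
b: □□(q → p) is F, p ∧ q is T. ✗
c: □□(q → p) is T, p ∧ q is T. ✓
d: □□(q → p) is F, p ∧ q is T. ✗
e: □□(q → p) is T, p ∧ q is T. ✓
f: □□(q → p) is T, p ∧ q is T. ✓
g: □□(q → p) is F, p ∧ q is F. ✗
h: □□(q → p) is F, p ∧ q is F. ✗
Satisfying worlds: {a, c, e, f}.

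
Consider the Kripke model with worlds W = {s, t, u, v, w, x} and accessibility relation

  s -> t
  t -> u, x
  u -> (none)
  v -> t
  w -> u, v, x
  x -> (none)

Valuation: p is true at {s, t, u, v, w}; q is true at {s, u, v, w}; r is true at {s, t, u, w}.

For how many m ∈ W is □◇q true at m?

4

s: successors {t}; ◇q there: t:T. ✓
t: successors {u, x}; ◇q there: u:F, x:F. ✗
u: no successors, so □◇q holds vacuously. ✓
v: successors {t}; ◇q there: t:T. ✓
w: successors {u, v, x}; ◇q there: u:F, v:F, x:F. ✗
x: no successors, so □◇q holds vacuously. ✓
Satisfying worlds: {s, u, v, x}.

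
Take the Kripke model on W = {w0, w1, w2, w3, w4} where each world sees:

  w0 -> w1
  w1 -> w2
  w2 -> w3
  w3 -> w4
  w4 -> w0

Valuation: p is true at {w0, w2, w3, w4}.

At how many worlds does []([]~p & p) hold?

w0: successors {w1}; []~p & p there: w1:F. ✗
w1: successors {w2}; []~p & p there: w2:F. ✗
w2: successors {w3}; []~p & p there: w3:F. ✗
w3: successors {w4}; []~p & p there: w4:F. ✗
w4: successors {w0}; []~p & p there: w0:T. ✓
Satisfying worlds: {w4}.

1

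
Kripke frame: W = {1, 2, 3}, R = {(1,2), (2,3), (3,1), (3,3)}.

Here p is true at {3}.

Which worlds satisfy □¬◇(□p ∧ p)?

1: successors {2}; ¬◇(□p ∧ p) there: 2:T. ✓
2: successors {3}; ¬◇(□p ∧ p) there: 3:T. ✓
3: successors {1, 3}; ¬◇(□p ∧ p) there: 1:T, 3:T. ✓

{1, 2, 3}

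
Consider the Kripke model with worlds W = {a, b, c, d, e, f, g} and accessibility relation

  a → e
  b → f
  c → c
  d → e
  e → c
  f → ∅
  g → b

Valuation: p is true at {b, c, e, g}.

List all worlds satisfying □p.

{a, c, d, e, f, g}

a: successors {e}; p there: e:T. ✓
b: successors {f}; p there: f:F. ✗
c: successors {c}; p there: c:T. ✓
d: successors {e}; p there: e:T. ✓
e: successors {c}; p there: c:T. ✓
f: no successors, so □p holds vacuously. ✓
g: successors {b}; p there: b:T. ✓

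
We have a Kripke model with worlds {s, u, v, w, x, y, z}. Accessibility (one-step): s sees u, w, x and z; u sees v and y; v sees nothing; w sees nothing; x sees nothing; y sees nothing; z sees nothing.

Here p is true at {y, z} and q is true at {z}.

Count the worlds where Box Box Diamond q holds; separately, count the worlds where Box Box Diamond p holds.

For Box Box Diamond q:
s: successors {u, w, x, z}; Box Diamond q there: u:F, w:T, x:T, z:T. ✗
u: successors {v, y}; Box Diamond q there: v:T, y:T. ✓
v: no successors, so Box Box Diamond q holds vacuously. ✓
w: no successors, so Box Box Diamond q holds vacuously. ✓
x: no successors, so Box Box Diamond q holds vacuously. ✓
y: no successors, so Box Box Diamond q holds vacuously. ✓
z: no successors, so Box Box Diamond q holds vacuously. ✓
— 6 worlds.
For Box Box Diamond p:
s: successors {u, w, x, z}; Box Diamond p there: u:F, w:T, x:T, z:T. ✗
u: successors {v, y}; Box Diamond p there: v:T, y:T. ✓
v: no successors, so Box Box Diamond p holds vacuously. ✓
w: no successors, so Box Box Diamond p holds vacuously. ✓
x: no successors, so Box Box Diamond p holds vacuously. ✓
y: no successors, so Box Box Diamond p holds vacuously. ✓
z: no successors, so Box Box Diamond p holds vacuously. ✓
— 6 worlds.

6 and 6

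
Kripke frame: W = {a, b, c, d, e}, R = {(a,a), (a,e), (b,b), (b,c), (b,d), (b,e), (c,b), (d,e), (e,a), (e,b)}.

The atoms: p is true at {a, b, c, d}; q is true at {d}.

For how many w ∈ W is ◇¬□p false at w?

a: successors {a, e}; ¬□p there: a:T, e:F. ✓
b: successors {b, c, d, e}; ¬□p there: b:T, c:F, d:T, e:F. ✓
c: successors {b}; ¬□p there: b:T. ✓
d: successors {e}; ¬□p there: e:F. ✗
e: successors {a, b}; ¬□p there: a:T, b:T. ✓
Satisfying worlds: {a, b, c, e}.
So ◇¬□p fails at the other 1 world.

1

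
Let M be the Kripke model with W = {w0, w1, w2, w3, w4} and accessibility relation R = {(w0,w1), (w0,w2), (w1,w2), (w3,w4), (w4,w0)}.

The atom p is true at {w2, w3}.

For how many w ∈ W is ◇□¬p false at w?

2

w0: successors {w1, w2}; □¬p there: w1:F, w2:T. ✓
w1: successors {w2}; □¬p there: w2:T. ✓
w2: no successors, so ◇□¬p fails. ✗
w3: successors {w4}; □¬p there: w4:T. ✓
w4: successors {w0}; □¬p there: w0:F. ✗
Satisfying worlds: {w0, w1, w3}.
So ◇□¬p fails at the other 2 worlds.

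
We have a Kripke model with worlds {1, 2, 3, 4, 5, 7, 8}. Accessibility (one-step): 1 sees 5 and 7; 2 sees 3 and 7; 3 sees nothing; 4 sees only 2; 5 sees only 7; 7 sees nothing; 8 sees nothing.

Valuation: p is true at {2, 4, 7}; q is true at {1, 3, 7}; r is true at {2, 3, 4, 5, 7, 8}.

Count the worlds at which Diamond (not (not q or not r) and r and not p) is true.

1

1: successors {5, 7}; not (not q or not r) and r and not p there: 5:F, 7:F. ✗
2: successors {3, 7}; not (not q or not r) and r and not p there: 3:T, 7:F. ✓
3: no successors, so Diamond (not (not q or not r) and r and not p) fails. ✗
4: successors {2}; not (not q or not r) and r and not p there: 2:F. ✗
5: successors {7}; not (not q or not r) and r and not p there: 7:F. ✗
7: no successors, so Diamond (not (not q or not r) and r and not p) fails. ✗
8: no successors, so Diamond (not (not q or not r) and r and not p) fails. ✗
Satisfying worlds: {2}.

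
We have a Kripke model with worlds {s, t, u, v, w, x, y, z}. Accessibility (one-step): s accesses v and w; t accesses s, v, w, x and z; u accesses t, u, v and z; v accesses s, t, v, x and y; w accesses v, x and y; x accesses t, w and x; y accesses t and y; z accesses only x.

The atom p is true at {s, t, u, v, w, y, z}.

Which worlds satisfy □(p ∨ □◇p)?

{s, t, u, v, w, x, y, z}

s: successors {v, w}; p ∨ □◇p there: v:T, w:T. ✓
t: successors {s, v, w, x, z}; p ∨ □◇p there: s:T, v:T, w:T, x:T, z:T. ✓
u: successors {t, u, v, z}; p ∨ □◇p there: t:T, u:T, v:T, z:T. ✓
v: successors {s, t, v, x, y}; p ∨ □◇p there: s:T, t:T, v:T, x:T, y:T. ✓
w: successors {v, x, y}; p ∨ □◇p there: v:T, x:T, y:T. ✓
x: successors {t, w, x}; p ∨ □◇p there: t:T, w:T, x:T. ✓
y: successors {t, y}; p ∨ □◇p there: t:T, y:T. ✓
z: successors {x}; p ∨ □◇p there: x:T. ✓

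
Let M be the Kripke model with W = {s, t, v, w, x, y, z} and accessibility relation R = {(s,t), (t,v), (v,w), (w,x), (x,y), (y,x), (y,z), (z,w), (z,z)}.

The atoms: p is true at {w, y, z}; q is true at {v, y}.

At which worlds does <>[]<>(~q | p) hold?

{s, t, v, w, x, y, z}

s: successors {t}; []<>(~q | p) there: t:T. ✓
t: successors {v}; []<>(~q | p) there: v:T. ✓
v: successors {w}; []<>(~q | p) there: w:T. ✓
w: successors {x}; []<>(~q | p) there: x:T. ✓
x: successors {y}; []<>(~q | p) there: y:T. ✓
y: successors {x, z}; []<>(~q | p) there: x:T, z:T. ✓
z: successors {w, z}; []<>(~q | p) there: w:T, z:T. ✓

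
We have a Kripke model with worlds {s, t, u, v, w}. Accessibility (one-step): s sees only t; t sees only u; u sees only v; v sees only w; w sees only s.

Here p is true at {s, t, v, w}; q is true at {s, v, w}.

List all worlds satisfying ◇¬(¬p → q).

{t}

s: successors {t}; ¬(¬p → q) there: t:F. ✗
t: successors {u}; ¬(¬p → q) there: u:T. ✓
u: successors {v}; ¬(¬p → q) there: v:F. ✗
v: successors {w}; ¬(¬p → q) there: w:F. ✗
w: successors {s}; ¬(¬p → q) there: s:F. ✗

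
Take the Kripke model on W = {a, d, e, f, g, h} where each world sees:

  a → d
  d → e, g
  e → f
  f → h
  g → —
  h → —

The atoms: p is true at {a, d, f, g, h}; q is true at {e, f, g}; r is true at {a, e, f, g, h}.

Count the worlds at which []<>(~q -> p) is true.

a: successors {d}; <>(~q -> p) there: d:T. ✓
d: successors {e, g}; <>(~q -> p) there: e:T, g:F. ✗
e: successors {f}; <>(~q -> p) there: f:T. ✓
f: successors {h}; <>(~q -> p) there: h:F. ✗
g: no successors, so []<>(~q -> p) holds vacuously. ✓
h: no successors, so []<>(~q -> p) holds vacuously. ✓
Satisfying worlds: {a, e, g, h}.

4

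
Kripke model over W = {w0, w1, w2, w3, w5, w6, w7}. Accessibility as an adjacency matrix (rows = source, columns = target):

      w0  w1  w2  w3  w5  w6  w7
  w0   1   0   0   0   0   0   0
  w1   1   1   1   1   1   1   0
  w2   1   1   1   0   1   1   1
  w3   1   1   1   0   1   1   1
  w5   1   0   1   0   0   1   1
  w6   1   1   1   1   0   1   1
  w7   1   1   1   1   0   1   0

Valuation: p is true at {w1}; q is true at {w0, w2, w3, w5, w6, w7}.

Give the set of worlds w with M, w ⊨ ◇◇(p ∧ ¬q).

{w1, w2, w3, w5, w6, w7}

w0: successors {w0}; ◇(p ∧ ¬q) there: w0:F. ✗
w1: successors {w0, w1, w2, w3, w5, w6}; ◇(p ∧ ¬q) there: w0:F, w1:T, w2:T, w3:T, w5:F, w6:T. ✓
w2: successors {w0, w1, w2, w5, w6, w7}; ◇(p ∧ ¬q) there: w0:F, w1:T, w2:T, w5:F, w6:T, w7:T. ✓
w3: successors {w0, w1, w2, w5, w6, w7}; ◇(p ∧ ¬q) there: w0:F, w1:T, w2:T, w5:F, w6:T, w7:T. ✓
w5: successors {w0, w2, w6, w7}; ◇(p ∧ ¬q) there: w0:F, w2:T, w6:T, w7:T. ✓
w6: successors {w0, w1, w2, w3, w6, w7}; ◇(p ∧ ¬q) there: w0:F, w1:T, w2:T, w3:T, w6:T, w7:T. ✓
w7: successors {w0, w1, w2, w3, w6}; ◇(p ∧ ¬q) there: w0:F, w1:T, w2:T, w3:T, w6:T. ✓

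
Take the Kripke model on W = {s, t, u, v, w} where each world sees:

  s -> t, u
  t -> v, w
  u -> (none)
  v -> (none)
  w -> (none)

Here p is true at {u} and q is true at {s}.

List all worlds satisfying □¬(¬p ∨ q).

{u, v, w}

s: successors {t, u}; ¬(¬p ∨ q) there: t:F, u:T. ✗
t: successors {v, w}; ¬(¬p ∨ q) there: v:F, w:F. ✗
u: no successors, so □¬(¬p ∨ q) holds vacuously. ✓
v: no successors, so □¬(¬p ∨ q) holds vacuously. ✓
w: no successors, so □¬(¬p ∨ q) holds vacuously. ✓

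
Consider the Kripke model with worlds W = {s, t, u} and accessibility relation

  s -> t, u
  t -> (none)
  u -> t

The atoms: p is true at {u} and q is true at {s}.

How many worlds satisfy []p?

1

s: successors {t, u}; p there: t:F, u:T. ✗
t: no successors, so []p holds vacuously. ✓
u: successors {t}; p there: t:F. ✗
Satisfying worlds: {t}.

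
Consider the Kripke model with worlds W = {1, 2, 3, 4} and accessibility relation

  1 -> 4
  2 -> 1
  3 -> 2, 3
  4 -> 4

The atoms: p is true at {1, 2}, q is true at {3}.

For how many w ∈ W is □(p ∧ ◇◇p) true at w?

1: successors {4}; p ∧ ◇◇p there: 4:F. ✗
2: successors {1}; p ∧ ◇◇p there: 1:F. ✗
3: successors {2, 3}; p ∧ ◇◇p there: 2:F, 3:F. ✗
4: successors {4}; p ∧ ◇◇p there: 4:F. ✗
Satisfying worlds: ∅.

0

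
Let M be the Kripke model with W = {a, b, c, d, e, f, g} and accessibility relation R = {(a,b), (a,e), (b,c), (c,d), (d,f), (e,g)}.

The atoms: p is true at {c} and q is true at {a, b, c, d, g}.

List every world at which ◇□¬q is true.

a: successors {b, e}; □¬q there: b:F, e:F. ✗
b: successors {c}; □¬q there: c:F. ✗
c: successors {d}; □¬q there: d:T. ✓
d: successors {f}; □¬q there: f:T. ✓
e: successors {g}; □¬q there: g:T. ✓
f: no successors, so ◇□¬q fails. ✗
g: no successors, so ◇□¬q fails. ✗

{c, d, e}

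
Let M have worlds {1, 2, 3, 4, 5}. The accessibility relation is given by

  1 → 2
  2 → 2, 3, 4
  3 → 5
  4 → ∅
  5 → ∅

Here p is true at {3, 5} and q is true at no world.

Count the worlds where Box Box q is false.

2

1: successors {2}; Box q there: 2:F. ✗
2: successors {2, 3, 4}; Box q there: 2:F, 3:F, 4:T. ✗
3: successors {5}; Box q there: 5:T. ✓
4: no successors, so Box Box q holds vacuously. ✓
5: no successors, so Box Box q holds vacuously. ✓
Satisfying worlds: {3, 4, 5}.
So Box Box q fails at the other 2 worlds.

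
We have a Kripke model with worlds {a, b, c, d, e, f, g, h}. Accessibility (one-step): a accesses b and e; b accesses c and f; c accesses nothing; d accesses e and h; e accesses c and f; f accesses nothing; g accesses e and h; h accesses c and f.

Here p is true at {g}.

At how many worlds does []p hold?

a: successors {b, e}; p there: b:F, e:F. ✗
b: successors {c, f}; p there: c:F, f:F. ✗
c: no successors, so []p holds vacuously. ✓
d: successors {e, h}; p there: e:F, h:F. ✗
e: successors {c, f}; p there: c:F, f:F. ✗
f: no successors, so []p holds vacuously. ✓
g: successors {e, h}; p there: e:F, h:F. ✗
h: successors {c, f}; p there: c:F, f:F. ✗
Satisfying worlds: {c, f}.

2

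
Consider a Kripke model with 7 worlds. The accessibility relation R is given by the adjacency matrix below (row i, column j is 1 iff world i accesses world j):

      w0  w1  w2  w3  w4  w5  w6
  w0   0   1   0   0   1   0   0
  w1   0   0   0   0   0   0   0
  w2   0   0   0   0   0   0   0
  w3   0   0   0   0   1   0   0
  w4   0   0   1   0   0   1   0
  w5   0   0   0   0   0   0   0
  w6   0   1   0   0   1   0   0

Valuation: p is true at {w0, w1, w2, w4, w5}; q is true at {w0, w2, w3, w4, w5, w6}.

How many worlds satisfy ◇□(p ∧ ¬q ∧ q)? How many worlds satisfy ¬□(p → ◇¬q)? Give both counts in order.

3 and 4

For ◇□(p ∧ ¬q ∧ q):
w0: successors {w1, w4}; □(p ∧ ¬q ∧ q) there: w1:T, w4:F. ✓
w1: no successors, so ◇□(p ∧ ¬q ∧ q) fails. ✗
w2: no successors, so ◇□(p ∧ ¬q ∧ q) fails. ✗
w3: successors {w4}; □(p ∧ ¬q ∧ q) there: w4:F. ✗
w4: successors {w2, w5}; □(p ∧ ¬q ∧ q) there: w2:T, w5:T. ✓
w5: no successors, so ◇□(p ∧ ¬q ∧ q) fails. ✗
w6: successors {w1, w4}; □(p ∧ ¬q ∧ q) there: w1:T, w4:F. ✓
— 3 worlds.
For ¬□(p → ◇¬q):
w0: □(p → ◇¬q) is F. ✓
w1: □(p → ◇¬q) is T. ✗
w2: □(p → ◇¬q) is T. ✗
w3: □(p → ◇¬q) is F. ✓
w4: □(p → ◇¬q) is F. ✓
w5: □(p → ◇¬q) is T. ✗
w6: □(p → ◇¬q) is F. ✓
— 4 worlds.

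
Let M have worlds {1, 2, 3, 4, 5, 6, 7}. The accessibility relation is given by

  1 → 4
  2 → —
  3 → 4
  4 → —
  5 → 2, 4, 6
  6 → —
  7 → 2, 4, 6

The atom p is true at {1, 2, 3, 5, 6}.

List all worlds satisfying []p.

1: successors {4}; p there: 4:F. ✗
2: no successors, so []p holds vacuously. ✓
3: successors {4}; p there: 4:F. ✗
4: no successors, so []p holds vacuously. ✓
5: successors {2, 4, 6}; p there: 2:T, 4:F, 6:T. ✗
6: no successors, so []p holds vacuously. ✓
7: successors {2, 4, 6}; p there: 2:T, 4:F, 6:T. ✗

{2, 4, 6}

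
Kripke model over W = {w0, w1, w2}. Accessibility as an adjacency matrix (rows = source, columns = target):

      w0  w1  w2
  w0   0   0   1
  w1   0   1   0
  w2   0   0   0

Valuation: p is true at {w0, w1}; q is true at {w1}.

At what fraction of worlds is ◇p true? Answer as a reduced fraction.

w0: successors {w2}; p there: w2:F. ✗
w1: successors {w1}; p there: w1:T. ✓
w2: no successors, so ◇p fails. ✗
That's 1 of 3 worlds, so 1/3.

1/3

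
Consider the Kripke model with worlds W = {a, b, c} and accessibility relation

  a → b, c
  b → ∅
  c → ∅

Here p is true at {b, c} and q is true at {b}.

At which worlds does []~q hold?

{b, c}

a: successors {b, c}; ~q there: b:F, c:T. ✗
b: no successors, so []~q holds vacuously. ✓
c: no successors, so []~q holds vacuously. ✓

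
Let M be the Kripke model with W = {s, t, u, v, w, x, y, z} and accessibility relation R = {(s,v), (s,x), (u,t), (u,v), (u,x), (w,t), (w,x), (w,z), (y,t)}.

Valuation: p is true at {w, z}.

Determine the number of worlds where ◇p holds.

s: successors {v, x}; p there: v:F, x:F. ✗
t: no successors, so ◇p fails. ✗
u: successors {t, v, x}; p there: t:F, v:F, x:F. ✗
v: no successors, so ◇p fails. ✗
w: successors {t, x, z}; p there: t:F, x:F, z:T. ✓
x: no successors, so ◇p fails. ✗
y: successors {t}; p there: t:F. ✗
z: no successors, so ◇p fails. ✗
Satisfying worlds: {w}.

1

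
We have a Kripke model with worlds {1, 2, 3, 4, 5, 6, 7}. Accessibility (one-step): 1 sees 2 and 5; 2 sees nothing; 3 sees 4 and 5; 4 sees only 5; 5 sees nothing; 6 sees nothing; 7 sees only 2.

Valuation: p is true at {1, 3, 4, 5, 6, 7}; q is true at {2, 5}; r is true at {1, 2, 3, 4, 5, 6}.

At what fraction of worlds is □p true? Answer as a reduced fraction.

5/7

1: successors {2, 5}; p there: 2:F, 5:T. ✗
2: no successors, so □p holds vacuously. ✓
3: successors {4, 5}; p there: 4:T, 5:T. ✓
4: successors {5}; p there: 5:T. ✓
5: no successors, so □p holds vacuously. ✓
6: no successors, so □p holds vacuously. ✓
7: successors {2}; p there: 2:F. ✗
That's 5 of 7 worlds, so 5/7.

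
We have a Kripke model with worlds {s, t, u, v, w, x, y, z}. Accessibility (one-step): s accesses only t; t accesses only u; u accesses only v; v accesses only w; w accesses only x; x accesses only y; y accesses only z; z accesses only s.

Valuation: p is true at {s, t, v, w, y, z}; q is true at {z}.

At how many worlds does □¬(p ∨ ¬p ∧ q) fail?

s: successors {t}; ¬(p ∨ ¬p ∧ q) there: t:F. ✗
t: successors {u}; ¬(p ∨ ¬p ∧ q) there: u:T. ✓
u: successors {v}; ¬(p ∨ ¬p ∧ q) there: v:F. ✗
v: successors {w}; ¬(p ∨ ¬p ∧ q) there: w:F. ✗
w: successors {x}; ¬(p ∨ ¬p ∧ q) there: x:T. ✓
x: successors {y}; ¬(p ∨ ¬p ∧ q) there: y:F. ✗
y: successors {z}; ¬(p ∨ ¬p ∧ q) there: z:F. ✗
z: successors {s}; ¬(p ∨ ¬p ∧ q) there: s:F. ✗
Satisfying worlds: {t, w}.
So □¬(p ∨ ¬p ∧ q) fails at the other 6 worlds.

6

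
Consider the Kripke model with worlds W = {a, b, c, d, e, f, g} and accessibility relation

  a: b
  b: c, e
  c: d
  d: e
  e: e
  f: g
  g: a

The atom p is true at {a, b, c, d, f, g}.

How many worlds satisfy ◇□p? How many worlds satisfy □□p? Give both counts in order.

3 and 2

For ◇□p:
a: successors {b}; □p there: b:F. ✗
b: successors {c, e}; □p there: c:T, e:F. ✓
c: successors {d}; □p there: d:F. ✗
d: successors {e}; □p there: e:F. ✗
e: successors {e}; □p there: e:F. ✗
f: successors {g}; □p there: g:T. ✓
g: successors {a}; □p there: a:T. ✓
— 3 worlds.
For □□p:
a: successors {b}; □p there: b:F. ✗
b: successors {c, e}; □p there: c:T, e:F. ✗
c: successors {d}; □p there: d:F. ✗
d: successors {e}; □p there: e:F. ✗
e: successors {e}; □p there: e:F. ✗
f: successors {g}; □p there: g:T. ✓
g: successors {a}; □p there: a:T. ✓
— 2 worlds.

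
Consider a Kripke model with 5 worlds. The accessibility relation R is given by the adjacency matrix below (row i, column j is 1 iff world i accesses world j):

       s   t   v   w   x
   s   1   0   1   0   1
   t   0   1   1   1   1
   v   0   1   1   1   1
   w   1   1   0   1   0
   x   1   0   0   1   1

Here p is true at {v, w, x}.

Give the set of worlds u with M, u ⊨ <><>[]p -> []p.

s: <><>[]p is F, []p is F. ✓
t: <><>[]p is F, []p is F. ✓
v: <><>[]p is F, []p is F. ✓
w: <><>[]p is F, []p is F. ✓
x: <><>[]p is F, []p is F. ✓

{s, t, v, w, x}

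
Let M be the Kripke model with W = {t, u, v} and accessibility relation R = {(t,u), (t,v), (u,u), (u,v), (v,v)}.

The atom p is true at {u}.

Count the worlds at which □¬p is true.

t: successors {u, v}; ¬p there: u:F, v:T. ✗
u: successors {u, v}; ¬p there: u:F, v:T. ✗
v: successors {v}; ¬p there: v:T. ✓
Satisfying worlds: {v}.

1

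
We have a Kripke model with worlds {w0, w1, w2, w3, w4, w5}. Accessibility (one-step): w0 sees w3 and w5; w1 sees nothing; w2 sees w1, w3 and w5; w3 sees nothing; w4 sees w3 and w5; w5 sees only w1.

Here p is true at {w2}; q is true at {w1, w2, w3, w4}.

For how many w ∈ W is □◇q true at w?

2

w0: successors {w3, w5}; ◇q there: w3:F, w5:T. ✗
w1: no successors, so □◇q holds vacuously. ✓
w2: successors {w1, w3, w5}; ◇q there: w1:F, w3:F, w5:T. ✗
w3: no successors, so □◇q holds vacuously. ✓
w4: successors {w3, w5}; ◇q there: w3:F, w5:T. ✗
w5: successors {w1}; ◇q there: w1:F. ✗
Satisfying worlds: {w1, w3}.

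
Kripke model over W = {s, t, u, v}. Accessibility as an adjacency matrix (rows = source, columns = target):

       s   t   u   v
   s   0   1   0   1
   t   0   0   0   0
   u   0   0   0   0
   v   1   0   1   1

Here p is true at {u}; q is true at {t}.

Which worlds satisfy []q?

{t, u}

s: successors {t, v}; q there: t:T, v:F. ✗
t: no successors, so []q holds vacuously. ✓
u: no successors, so []q holds vacuously. ✓
v: successors {s, u, v}; q there: s:F, u:F, v:F. ✗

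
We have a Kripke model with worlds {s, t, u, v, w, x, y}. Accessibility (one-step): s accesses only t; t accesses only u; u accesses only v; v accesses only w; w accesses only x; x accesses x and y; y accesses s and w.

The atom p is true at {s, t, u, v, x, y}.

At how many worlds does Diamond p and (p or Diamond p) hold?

6

s: Diamond p is T, p or Diamond p is T. ✓
t: Diamond p is T, p or Diamond p is T. ✓
u: Diamond p is T, p or Diamond p is T. ✓
v: Diamond p is F, p or Diamond p is T. ✗
w: Diamond p is T, p or Diamond p is T. ✓
x: Diamond p is T, p or Diamond p is T. ✓
y: Diamond p is T, p or Diamond p is T. ✓
Satisfying worlds: {s, t, u, w, x, y}.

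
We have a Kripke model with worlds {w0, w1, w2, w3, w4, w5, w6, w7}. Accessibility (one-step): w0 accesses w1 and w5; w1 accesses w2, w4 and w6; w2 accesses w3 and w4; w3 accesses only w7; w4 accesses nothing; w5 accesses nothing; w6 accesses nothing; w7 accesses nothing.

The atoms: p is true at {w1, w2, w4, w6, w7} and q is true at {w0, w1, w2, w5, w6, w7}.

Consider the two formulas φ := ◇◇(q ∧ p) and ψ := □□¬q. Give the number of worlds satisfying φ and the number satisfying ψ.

For ◇◇(q ∧ p):
w0: successors {w1, w5}; ◇(q ∧ p) there: w1:T, w5:F. ✓
w1: successors {w2, w4, w6}; ◇(q ∧ p) there: w2:F, w4:F, w6:F. ✗
w2: successors {w3, w4}; ◇(q ∧ p) there: w3:T, w4:F. ✓
w3: successors {w7}; ◇(q ∧ p) there: w7:F. ✗
w4: no successors, so ◇◇(q ∧ p) fails. ✗
w5: no successors, so ◇◇(q ∧ p) fails. ✗
w6: no successors, so ◇◇(q ∧ p) fails. ✗
w7: no successors, so ◇◇(q ∧ p) fails. ✗
— 2 worlds.
For □□¬q:
w0: successors {w1, w5}; □¬q there: w1:F, w5:T. ✗
w1: successors {w2, w4, w6}; □¬q there: w2:T, w4:T, w6:T. ✓
w2: successors {w3, w4}; □¬q there: w3:F, w4:T. ✗
w3: successors {w7}; □¬q there: w7:T. ✓
w4: no successors, so □□¬q holds vacuously. ✓
w5: no successors, so □□¬q holds vacuously. ✓
w6: no successors, so □□¬q holds vacuously. ✓
w7: no successors, so □□¬q holds vacuously. ✓
— 6 worlds.

2 and 6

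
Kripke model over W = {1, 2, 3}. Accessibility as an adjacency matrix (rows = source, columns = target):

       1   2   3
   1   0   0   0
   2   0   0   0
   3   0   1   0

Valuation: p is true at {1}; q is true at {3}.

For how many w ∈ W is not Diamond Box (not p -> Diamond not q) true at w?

1: Diamond Box (not p -> Diamond not q) is F. ✓
2: Diamond Box (not p -> Diamond not q) is F. ✓
3: Diamond Box (not p -> Diamond not q) is T. ✗
Satisfying worlds: {1, 2}.

2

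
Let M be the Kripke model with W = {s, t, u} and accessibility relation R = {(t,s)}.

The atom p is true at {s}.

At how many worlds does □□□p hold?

s: no successors, so □□□p holds vacuously. ✓
t: successors {s}; □□p there: s:T. ✓
u: no successors, so □□□p holds vacuously. ✓
Satisfying worlds: {s, t, u}.

3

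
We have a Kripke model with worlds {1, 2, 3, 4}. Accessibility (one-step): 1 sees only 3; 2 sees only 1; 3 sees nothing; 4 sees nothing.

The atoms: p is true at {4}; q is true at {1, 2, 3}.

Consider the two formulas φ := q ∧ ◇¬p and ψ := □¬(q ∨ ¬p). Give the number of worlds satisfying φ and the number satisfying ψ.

For q ∧ ◇¬p:
1: q is T, ◇¬p is T. ✓
2: q is T, ◇¬p is T. ✓
3: q is T, ◇¬p is F. ✗
4: q is F, ◇¬p is F. ✗
— 2 worlds.
For □¬(q ∨ ¬p):
1: successors {3}; ¬(q ∨ ¬p) there: 3:F. ✗
2: successors {1}; ¬(q ∨ ¬p) there: 1:F. ✗
3: no successors, so □¬(q ∨ ¬p) holds vacuously. ✓
4: no successors, so □¬(q ∨ ¬p) holds vacuously. ✓
— 2 worlds.

2 and 2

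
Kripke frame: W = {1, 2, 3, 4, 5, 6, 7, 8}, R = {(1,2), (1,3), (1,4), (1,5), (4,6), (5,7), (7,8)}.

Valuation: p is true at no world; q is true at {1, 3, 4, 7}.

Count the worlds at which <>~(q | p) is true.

1: successors {2, 3, 4, 5}; ~(q | p) there: 2:T, 3:F, 4:F, 5:T. ✓
2: no successors, so <>~(q | p) fails. ✗
3: no successors, so <>~(q | p) fails. ✗
4: successors {6}; ~(q | p) there: 6:T. ✓
5: successors {7}; ~(q | p) there: 7:F. ✗
6: no successors, so <>~(q | p) fails. ✗
7: successors {8}; ~(q | p) there: 8:T. ✓
8: no successors, so <>~(q | p) fails. ✗
Satisfying worlds: {1, 4, 7}.

3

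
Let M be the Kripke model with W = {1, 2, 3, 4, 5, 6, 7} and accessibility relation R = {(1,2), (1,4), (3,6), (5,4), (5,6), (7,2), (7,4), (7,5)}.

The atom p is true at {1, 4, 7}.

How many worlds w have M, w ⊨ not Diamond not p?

1: Diamond not p is T. ✗
2: Diamond not p is F. ✓
3: Diamond not p is T. ✗
4: Diamond not p is F. ✓
5: Diamond not p is T. ✗
6: Diamond not p is F. ✓
7: Diamond not p is T. ✗
Satisfying worlds: {2, 4, 6}.

3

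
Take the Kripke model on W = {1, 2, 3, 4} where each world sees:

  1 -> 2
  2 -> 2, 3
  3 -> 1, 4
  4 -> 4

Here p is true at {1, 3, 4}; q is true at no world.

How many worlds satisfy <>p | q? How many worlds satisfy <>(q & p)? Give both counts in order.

3 and 0

For <>p | q:
1: <>p is F, q is F. ✗
2: <>p is T, q is F. ✓
3: <>p is T, q is F. ✓
4: <>p is T, q is F. ✓
— 3 worlds.
For <>(q & p):
1: successors {2}; q & p there: 2:F. ✗
2: successors {2, 3}; q & p there: 2:F, 3:F. ✗
3: successors {1, 4}; q & p there: 1:F, 4:F. ✗
4: successors {4}; q & p there: 4:F. ✗
— 0 worlds.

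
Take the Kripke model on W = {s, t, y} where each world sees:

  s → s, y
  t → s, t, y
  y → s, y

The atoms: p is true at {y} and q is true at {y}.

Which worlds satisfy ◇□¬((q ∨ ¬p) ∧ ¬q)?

s: successors {s, y}; □¬((q ∨ ¬p) ∧ ¬q) there: s:F, y:F. ✗
t: successors {s, t, y}; □¬((q ∨ ¬p) ∧ ¬q) there: s:F, t:F, y:F. ✗
y: successors {s, y}; □¬((q ∨ ¬p) ∧ ¬q) there: s:F, y:F. ✗

∅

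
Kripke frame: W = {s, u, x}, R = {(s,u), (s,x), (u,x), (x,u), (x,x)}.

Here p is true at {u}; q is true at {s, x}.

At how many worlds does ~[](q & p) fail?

0

s: [](q & p) is F. ✓
u: [](q & p) is F. ✓
x: [](q & p) is F. ✓
Satisfying worlds: {s, u, x}.
So ~[](q & p) fails at the other 0 worlds.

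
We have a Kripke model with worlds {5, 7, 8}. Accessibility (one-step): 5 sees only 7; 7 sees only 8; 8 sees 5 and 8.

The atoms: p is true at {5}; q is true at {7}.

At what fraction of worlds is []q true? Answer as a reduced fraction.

1/3

5: successors {7}; q there: 7:T. ✓
7: successors {8}; q there: 8:F. ✗
8: successors {5, 8}; q there: 5:F, 8:F. ✗
That's 1 of 3 worlds, so 1/3.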